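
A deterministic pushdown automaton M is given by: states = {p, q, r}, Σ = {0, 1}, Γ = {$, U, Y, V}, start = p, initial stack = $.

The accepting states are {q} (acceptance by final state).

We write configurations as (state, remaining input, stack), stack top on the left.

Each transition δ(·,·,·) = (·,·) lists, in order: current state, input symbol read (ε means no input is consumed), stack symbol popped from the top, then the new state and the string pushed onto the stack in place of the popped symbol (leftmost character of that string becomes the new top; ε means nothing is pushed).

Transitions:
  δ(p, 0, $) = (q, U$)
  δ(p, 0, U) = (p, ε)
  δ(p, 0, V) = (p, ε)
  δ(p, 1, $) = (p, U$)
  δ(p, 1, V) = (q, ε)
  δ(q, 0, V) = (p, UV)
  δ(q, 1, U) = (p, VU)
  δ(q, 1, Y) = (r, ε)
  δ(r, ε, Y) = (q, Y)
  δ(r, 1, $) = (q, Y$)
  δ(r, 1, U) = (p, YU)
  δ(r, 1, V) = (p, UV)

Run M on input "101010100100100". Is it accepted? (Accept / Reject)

(p, 101010100100100, $)
  read 1, top $: go to p, push U$ → (p, 01010100100100, U$)
  read 0, top U: go to p, push ε → (p, 1010100100100, $)
  read 1, top $: go to p, push U$ → (p, 010100100100, U$)
  read 0, top U: go to p, push ε → (p, 10100100100, $)
  read 1, top $: go to p, push U$ → (p, 0100100100, U$)
  read 0, top U: go to p, push ε → (p, 100100100, $)
  read 1, top $: go to p, push U$ → (p, 00100100, U$)
  read 0, top U: go to p, push ε → (p, 0100100, $)
  read 0, top $: go to q, push U$ → (q, 100100, U$)
  read 1, top U: go to p, push VU → (p, 00100, VU$)
  read 0, top V: go to p, push ε → (p, 0100, U$)
  read 0, top U: go to p, push ε → (p, 100, $)
  read 1, top $: go to p, push U$ → (p, 00, U$)
  read 0, top U: go to p, push ε → (p, 0, $)
  read 0, top $: go to q, push U$ → (q, ε, U$)
All input consumed; state q ∈ F.

Accept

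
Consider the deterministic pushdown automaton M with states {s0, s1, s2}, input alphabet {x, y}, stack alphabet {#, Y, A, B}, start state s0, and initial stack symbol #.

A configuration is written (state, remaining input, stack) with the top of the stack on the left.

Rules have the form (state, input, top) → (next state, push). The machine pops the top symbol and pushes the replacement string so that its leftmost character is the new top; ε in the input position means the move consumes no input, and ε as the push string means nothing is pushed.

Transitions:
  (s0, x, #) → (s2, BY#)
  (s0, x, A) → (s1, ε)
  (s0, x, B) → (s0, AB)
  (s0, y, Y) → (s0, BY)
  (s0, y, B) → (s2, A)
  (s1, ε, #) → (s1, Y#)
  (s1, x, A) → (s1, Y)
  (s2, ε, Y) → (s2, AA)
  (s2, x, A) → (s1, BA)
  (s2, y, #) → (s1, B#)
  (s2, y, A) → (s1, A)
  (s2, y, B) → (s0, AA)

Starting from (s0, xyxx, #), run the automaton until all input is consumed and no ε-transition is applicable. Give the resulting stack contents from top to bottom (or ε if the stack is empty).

(s0, xyxx, #)
  read x, top #: go to s2, push BY# → (s2, yxx, BY#)
  read y, top B: go to s0, push AA → (s0, xx, AAY#)
  read x, top A: go to s1, push ε → (s1, x, AY#)
  read x, top A: go to s1, push Y → (s1, ε, YY#)
All input consumed in state s1 with stack YY#.

YY#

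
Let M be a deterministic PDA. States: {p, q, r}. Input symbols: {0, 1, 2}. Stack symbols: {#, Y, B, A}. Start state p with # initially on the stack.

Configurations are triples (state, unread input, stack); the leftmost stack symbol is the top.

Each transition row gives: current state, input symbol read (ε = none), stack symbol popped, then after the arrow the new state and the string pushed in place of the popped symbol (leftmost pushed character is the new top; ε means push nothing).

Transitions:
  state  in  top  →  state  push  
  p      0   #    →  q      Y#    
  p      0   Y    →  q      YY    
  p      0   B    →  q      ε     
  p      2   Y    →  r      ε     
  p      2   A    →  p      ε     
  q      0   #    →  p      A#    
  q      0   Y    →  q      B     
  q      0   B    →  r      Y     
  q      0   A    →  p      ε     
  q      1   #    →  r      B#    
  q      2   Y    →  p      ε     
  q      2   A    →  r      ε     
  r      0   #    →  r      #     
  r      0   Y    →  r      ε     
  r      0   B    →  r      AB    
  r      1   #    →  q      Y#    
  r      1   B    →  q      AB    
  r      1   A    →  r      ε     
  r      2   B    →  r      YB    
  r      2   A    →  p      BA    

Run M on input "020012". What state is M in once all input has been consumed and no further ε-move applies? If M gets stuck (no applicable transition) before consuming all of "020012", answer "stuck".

(p, 020012, #) ⊢ (q, 20012, Y#) ⊢ (p, 0012, #) ⊢ (q, 012, Y#) ⊢ (q, 12, B#)
No transition for (q, 1, top B); M blocks with input 12 remaining.

stuck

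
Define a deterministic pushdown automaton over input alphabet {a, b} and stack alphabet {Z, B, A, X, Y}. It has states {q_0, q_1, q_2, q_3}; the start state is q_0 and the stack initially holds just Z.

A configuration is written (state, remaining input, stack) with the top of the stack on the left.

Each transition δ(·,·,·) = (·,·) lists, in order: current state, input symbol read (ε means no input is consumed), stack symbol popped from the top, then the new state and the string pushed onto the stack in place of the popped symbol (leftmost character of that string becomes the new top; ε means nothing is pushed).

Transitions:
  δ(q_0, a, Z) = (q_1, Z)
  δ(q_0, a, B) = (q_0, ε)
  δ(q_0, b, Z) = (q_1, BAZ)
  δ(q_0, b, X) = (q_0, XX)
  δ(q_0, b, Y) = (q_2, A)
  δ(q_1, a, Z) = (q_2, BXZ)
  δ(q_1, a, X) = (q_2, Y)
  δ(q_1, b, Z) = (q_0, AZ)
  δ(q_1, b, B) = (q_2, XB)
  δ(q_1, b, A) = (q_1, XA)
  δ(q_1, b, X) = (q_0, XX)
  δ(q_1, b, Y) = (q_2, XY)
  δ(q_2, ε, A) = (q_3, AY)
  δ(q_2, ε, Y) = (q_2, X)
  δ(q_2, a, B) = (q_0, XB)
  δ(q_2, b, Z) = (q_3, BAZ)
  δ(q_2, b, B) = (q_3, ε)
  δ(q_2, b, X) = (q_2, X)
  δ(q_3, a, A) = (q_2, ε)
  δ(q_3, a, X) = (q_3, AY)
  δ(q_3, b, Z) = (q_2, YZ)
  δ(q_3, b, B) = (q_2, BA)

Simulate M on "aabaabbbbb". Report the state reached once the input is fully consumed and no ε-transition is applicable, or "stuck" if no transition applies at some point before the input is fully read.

q_2

(q_0, aabaabbbbb, Z) ⊢ (q_1, abaabbbbb, Z) ⊢ (q_2, baabbbbb, BXZ) ⊢ (q_3, aabbbbb, XZ) ⊢ (q_3, abbbbb, AYZ) ⊢ (q_2, bbbbb, YZ) ⊢ (q_2, bbbbb, XZ) ⊢ (q_2, bbbb, XZ) ⊢ (q_2, bbb, XZ) ⊢ (q_2, bb, XZ) ⊢ (q_2, b, XZ) ⊢ (q_2, ε, XZ)
All input consumed; M is in state q_2.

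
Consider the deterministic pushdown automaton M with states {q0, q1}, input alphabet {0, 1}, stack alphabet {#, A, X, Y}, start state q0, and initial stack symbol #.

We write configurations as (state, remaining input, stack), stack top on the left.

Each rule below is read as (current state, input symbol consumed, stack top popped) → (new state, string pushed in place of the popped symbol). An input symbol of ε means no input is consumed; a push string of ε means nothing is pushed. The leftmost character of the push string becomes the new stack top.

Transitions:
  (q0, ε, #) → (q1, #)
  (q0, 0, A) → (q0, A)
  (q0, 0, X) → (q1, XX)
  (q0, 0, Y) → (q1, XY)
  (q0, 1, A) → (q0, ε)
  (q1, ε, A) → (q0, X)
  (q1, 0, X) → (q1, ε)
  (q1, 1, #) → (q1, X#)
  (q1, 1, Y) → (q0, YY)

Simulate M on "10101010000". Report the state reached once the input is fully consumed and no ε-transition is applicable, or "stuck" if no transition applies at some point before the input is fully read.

stuck

(q0, 10101010000, #) ⊢ (q1, 10101010000, #) ⊢ (q1, 0101010000, X#) ⊢ (q1, 101010000, #) ⊢ (q1, 01010000, X#) ⊢ (q1, 1010000, #) ⊢ (q1, 010000, X#) ⊢ (q1, 10000, #) ⊢ (q1, 0000, X#) ⊢ (q1, 000, #)
No transition for (q1, 0, top #); M blocks with input 000 remaining.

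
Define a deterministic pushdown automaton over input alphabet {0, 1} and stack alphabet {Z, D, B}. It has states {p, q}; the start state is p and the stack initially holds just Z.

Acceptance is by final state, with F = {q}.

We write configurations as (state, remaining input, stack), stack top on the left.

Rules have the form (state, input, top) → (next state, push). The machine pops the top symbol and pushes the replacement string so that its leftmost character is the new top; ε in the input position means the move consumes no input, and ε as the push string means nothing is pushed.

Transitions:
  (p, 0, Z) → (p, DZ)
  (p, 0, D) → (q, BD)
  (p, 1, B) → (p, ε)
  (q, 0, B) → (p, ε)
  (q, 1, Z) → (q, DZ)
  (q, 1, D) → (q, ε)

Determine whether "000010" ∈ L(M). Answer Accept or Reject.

Reject

(p, 000010, Z)
  read 0, top Z: go to p, push DZ → (p, 00010, DZ)
  read 0, top D: go to q, push BD → (q, 0010, BDZ)
  read 0, top B: go to p, push ε → (p, 010, DZ)
  read 0, top D: go to q, push BD → (q, 10, BDZ)
No transition applies at (q, 10, BDZ); input not fully consumed.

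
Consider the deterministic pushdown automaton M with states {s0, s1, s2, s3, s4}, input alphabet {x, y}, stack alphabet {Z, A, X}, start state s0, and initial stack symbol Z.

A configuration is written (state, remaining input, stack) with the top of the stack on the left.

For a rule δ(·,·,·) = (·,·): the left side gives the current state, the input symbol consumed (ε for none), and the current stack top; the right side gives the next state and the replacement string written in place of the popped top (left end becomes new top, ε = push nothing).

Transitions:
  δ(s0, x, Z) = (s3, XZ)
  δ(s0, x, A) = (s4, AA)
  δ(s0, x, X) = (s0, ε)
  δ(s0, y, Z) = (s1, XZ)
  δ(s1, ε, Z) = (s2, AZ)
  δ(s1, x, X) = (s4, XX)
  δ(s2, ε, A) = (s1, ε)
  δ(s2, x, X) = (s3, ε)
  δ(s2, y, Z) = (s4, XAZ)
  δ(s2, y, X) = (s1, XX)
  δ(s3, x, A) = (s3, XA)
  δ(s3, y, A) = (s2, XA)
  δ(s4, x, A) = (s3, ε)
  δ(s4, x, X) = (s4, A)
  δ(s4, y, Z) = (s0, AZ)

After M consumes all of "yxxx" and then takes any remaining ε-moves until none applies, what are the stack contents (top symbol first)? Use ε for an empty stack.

(s0, yxxx, Z) ⊢ (s1, xxx, XZ) ⊢ (s4, xx, XXZ) ⊢ (s4, x, AXZ) ⊢ (s3, ε, XZ)
All input consumed in state s3 with stack XZ.

XZ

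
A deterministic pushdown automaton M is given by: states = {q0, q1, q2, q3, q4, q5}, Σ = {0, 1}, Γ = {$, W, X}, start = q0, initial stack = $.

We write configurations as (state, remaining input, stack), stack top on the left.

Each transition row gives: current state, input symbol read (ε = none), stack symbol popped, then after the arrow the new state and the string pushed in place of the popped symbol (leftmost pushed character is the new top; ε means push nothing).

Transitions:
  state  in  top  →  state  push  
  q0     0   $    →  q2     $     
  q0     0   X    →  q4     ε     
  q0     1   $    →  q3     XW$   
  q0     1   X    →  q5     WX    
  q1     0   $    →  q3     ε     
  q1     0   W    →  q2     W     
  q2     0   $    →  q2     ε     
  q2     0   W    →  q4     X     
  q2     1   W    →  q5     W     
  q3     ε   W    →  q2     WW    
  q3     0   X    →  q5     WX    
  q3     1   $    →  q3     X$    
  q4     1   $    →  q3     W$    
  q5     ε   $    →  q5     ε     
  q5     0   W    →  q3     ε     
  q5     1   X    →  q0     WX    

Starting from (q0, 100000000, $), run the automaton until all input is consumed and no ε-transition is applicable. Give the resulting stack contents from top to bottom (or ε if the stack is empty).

XW$

(q0, 100000000, $)
  read 1, top $: go to q3, push XW$ → (q3, 00000000, XW$)
  read 0, top X: go to q5, push WX → (q5, 0000000, WXW$)
  read 0, top W: go to q3, push ε → (q3, 000000, XW$)
  read 0, top X: go to q5, push WX → (q5, 00000, WXW$)
  read 0, top W: go to q3, push ε → (q3, 0000, XW$)
  read 0, top X: go to q5, push WX → (q5, 000, WXW$)
  read 0, top W: go to q3, push ε → (q3, 00, XW$)
  read 0, top X: go to q5, push WX → (q5, 0, WXW$)
  read 0, top W: go to q3, push ε → (q3, ε, XW$)
All input consumed in state q3 with stack XW$.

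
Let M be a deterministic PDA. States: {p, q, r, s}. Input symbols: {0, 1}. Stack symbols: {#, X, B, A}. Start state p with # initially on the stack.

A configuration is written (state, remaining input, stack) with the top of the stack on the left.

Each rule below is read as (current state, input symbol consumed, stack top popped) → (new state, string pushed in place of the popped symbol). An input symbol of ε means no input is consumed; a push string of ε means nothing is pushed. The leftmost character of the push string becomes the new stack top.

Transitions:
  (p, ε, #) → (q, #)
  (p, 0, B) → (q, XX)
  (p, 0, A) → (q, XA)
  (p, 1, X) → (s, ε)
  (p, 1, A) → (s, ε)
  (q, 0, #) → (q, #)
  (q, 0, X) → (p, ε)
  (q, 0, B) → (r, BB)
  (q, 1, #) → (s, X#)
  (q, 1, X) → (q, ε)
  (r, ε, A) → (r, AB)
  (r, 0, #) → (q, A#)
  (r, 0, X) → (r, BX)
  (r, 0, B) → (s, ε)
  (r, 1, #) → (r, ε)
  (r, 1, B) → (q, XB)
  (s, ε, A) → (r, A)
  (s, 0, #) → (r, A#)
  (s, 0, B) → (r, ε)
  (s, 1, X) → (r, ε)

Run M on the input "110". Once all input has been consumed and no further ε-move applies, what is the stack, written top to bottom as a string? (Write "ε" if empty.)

(p, 110, #) ⊢ (q, 110, #) ⊢ (s, 10, X#) ⊢ (r, 0, #) ⊢ (q, ε, A#)
All input consumed in state q with stack A#.

A#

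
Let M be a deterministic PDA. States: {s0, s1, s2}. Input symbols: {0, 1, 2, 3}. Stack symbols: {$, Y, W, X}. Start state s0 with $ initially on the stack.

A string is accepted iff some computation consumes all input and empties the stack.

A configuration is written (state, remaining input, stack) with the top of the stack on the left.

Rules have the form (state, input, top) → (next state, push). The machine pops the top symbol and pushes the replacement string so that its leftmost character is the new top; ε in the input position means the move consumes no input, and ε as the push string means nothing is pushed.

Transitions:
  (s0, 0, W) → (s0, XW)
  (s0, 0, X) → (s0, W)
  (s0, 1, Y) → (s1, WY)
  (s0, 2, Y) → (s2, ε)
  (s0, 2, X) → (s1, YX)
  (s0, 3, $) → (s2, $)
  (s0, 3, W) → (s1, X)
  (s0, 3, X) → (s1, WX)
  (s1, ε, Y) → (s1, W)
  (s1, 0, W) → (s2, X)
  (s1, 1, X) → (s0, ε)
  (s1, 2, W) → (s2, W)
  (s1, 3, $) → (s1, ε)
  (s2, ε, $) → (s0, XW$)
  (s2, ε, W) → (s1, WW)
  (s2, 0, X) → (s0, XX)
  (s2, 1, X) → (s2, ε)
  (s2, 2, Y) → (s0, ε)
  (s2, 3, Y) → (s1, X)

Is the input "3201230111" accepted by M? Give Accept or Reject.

Reject

(s0, 3201230111, $) ⊢ (s2, 201230111, $) ⊢ (s0, 201230111, XW$) ⊢ (s1, 01230111, YXW$) ⊢ (s1, 01230111, WXW$) ⊢ (s2, 1230111, XXW$) ⊢ (s2, 230111, XW$)
No transition applies at (s2, 230111, XW$); input not fully consumed.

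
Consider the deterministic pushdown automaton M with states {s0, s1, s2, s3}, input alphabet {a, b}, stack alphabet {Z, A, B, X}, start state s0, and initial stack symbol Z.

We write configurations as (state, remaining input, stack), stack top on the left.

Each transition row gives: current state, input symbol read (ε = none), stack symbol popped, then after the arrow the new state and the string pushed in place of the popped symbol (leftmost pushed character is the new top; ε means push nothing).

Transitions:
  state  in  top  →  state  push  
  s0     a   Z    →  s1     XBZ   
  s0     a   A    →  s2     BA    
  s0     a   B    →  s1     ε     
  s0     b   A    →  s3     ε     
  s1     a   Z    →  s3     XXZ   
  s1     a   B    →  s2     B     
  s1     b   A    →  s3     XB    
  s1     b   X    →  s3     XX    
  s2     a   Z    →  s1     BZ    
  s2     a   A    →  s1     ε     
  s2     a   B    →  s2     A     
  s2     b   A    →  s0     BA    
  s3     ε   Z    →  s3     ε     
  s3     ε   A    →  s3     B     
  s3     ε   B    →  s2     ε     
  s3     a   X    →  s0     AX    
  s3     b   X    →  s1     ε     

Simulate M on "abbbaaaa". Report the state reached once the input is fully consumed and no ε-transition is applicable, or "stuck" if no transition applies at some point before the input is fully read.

(s0, abbbaaaa, Z)
  read a, top Z: go to s1, push XBZ → (s1, bbbaaaa, XBZ)
  read b, top X: go to s3, push XX → (s3, bbaaaa, XXBZ)
  read b, top X: go to s1, push ε → (s1, baaaa, XBZ)
  read b, top X: go to s3, push XX → (s3, aaaa, XXBZ)
  read a, top X: go to s0, push AX → (s0, aaa, AXXBZ)
  read a, top A: go to s2, push BA → (s2, aa, BAXXBZ)
  read a, top B: go to s2, push A → (s2, a, AAXXBZ)
  read a, top A: go to s1, push ε → (s1, ε, AXXBZ)
All input consumed; M is in state s1.

s1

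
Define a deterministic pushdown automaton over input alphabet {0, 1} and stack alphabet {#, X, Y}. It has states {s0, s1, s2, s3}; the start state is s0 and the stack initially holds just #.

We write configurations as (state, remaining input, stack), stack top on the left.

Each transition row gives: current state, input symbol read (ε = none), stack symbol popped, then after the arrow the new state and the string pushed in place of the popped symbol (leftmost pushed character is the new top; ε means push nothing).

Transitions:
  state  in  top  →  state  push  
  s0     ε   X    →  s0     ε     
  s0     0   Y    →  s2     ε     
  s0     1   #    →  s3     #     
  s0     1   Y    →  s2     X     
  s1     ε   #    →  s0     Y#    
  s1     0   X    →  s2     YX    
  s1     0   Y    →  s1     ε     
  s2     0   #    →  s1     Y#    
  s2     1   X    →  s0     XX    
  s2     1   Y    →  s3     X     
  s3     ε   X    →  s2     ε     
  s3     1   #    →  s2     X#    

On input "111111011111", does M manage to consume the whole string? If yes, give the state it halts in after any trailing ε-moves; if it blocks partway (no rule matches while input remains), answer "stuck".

stuck

(s0, 111111011111, #)
  read 1, top #: go to s3, push # → (s3, 11111011111, #)
  read 1, top #: go to s2, push X# → (s2, 1111011111, X#)
  read 1, top X: go to s0, push XX → (s0, 111011111, XX#)
  ε-move, top X: go to s0, push ε → (s0, 111011111, X#)
  ε-move, top X: go to s0, push ε → (s0, 111011111, #)
  read 1, top #: go to s3, push # → (s3, 11011111, #)
  read 1, top #: go to s2, push X# → (s2, 1011111, X#)
  read 1, top X: go to s0, push XX → (s0, 011111, XX#)
  ε-move, top X: go to s0, push ε → (s0, 011111, X#)
  ε-move, top X: go to s0, push ε → (s0, 011111, #)
No transition for (s0, 0, top #); M blocks with input 011111 remaining.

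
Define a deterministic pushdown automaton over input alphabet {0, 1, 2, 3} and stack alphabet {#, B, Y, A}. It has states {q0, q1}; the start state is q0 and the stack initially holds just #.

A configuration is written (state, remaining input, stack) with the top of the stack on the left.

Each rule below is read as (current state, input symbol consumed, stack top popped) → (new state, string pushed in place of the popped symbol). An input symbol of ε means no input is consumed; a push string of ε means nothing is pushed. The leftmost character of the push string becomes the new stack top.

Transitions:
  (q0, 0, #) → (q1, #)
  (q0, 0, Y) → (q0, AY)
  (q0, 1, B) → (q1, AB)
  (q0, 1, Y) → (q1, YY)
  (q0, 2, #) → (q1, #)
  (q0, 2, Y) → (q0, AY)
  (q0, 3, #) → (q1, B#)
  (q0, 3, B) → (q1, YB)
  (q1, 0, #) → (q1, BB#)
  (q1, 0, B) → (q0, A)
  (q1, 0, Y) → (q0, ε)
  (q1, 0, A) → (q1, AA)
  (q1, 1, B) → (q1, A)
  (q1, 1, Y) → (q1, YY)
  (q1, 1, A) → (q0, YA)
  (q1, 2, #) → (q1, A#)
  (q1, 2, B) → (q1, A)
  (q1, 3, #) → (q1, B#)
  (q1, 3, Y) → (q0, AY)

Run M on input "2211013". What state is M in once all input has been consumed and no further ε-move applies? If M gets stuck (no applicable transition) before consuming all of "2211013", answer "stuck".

(q0, 2211013, #)
  read 2, top #: go to q1, push # → (q1, 211013, #)
  read 2, top #: go to q1, push A# → (q1, 11013, A#)
  read 1, top A: go to q0, push YA → (q0, 1013, YA#)
  read 1, top Y: go to q1, push YY → (q1, 013, YYA#)
  read 0, top Y: go to q0, push ε → (q0, 13, YA#)
  read 1, top Y: go to q1, push YY → (q1, 3, YYA#)
  read 3, top Y: go to q0, push AY → (q0, ε, AYYA#)
All input consumed; M is in state q0.

q0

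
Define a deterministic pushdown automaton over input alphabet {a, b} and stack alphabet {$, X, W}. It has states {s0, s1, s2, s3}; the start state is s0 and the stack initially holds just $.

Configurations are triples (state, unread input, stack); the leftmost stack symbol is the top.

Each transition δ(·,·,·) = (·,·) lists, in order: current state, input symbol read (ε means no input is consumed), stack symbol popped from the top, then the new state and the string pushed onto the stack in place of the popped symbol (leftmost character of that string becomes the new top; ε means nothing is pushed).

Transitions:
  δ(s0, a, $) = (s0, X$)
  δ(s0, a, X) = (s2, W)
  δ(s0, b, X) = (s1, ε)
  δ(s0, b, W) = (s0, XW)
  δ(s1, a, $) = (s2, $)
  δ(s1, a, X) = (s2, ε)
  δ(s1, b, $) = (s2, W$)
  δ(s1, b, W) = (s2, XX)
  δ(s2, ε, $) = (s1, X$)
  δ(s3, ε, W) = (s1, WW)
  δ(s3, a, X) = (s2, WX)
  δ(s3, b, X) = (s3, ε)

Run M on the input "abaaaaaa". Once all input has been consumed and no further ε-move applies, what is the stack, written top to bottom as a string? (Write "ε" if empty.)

(s0, abaaaaaa, $) ⊢ (s0, baaaaaa, X$) ⊢ (s1, aaaaaa, $) ⊢ (s2, aaaaa, $) ⊢ (s1, aaaaa, X$) ⊢ (s2, aaaa, $) ⊢ (s1, aaaa, X$) ⊢ (s2, aaa, $) ⊢ (s1, aaa, X$) ⊢ (s2, aa, $) ⊢ (s1, aa, X$) ⊢ (s2, a, $) ⊢ (s1, a, X$) ⊢ (s2, ε, $) ⊢ (s1, ε, X$)
All input consumed in state s1 with stack X$.

X$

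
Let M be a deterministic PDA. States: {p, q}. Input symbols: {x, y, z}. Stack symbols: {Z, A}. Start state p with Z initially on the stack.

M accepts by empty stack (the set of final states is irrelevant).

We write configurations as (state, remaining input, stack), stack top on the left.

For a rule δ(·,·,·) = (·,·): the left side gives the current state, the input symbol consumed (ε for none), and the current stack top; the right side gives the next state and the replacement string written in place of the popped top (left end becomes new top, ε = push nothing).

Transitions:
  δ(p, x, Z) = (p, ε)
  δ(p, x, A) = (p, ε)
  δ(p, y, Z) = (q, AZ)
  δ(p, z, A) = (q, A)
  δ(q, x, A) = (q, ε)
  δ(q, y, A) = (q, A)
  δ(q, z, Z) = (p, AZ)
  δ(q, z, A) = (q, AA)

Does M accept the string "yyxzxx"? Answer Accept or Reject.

(p, yyxzxx, Z)
  read y, top Z: go to q, push AZ → (q, yxzxx, AZ)
  read y, top A: go to q, push A → (q, xzxx, AZ)
  read x, top A: go to q, push ε → (q, zxx, Z)
  read z, top Z: go to p, push AZ → (p, xx, AZ)
  read x, top A: go to p, push ε → (p, x, Z)
  read x, top Z: go to p, push ε → (p, ε, ε)
All input consumed and the stack is empty.

Accept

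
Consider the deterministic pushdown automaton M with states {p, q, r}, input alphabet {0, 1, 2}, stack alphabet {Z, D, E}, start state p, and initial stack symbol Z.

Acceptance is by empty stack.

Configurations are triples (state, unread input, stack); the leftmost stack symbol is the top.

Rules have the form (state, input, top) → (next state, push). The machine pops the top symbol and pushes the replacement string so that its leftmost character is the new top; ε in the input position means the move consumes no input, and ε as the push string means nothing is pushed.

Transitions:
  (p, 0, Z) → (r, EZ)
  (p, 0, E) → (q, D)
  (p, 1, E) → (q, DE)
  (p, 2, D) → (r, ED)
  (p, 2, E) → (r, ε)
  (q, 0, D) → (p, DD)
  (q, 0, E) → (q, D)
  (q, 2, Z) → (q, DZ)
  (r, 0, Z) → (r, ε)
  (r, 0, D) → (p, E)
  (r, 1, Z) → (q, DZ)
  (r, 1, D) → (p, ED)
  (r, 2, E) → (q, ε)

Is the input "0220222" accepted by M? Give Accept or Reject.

(p, 0220222, Z)
  read 0, top Z: go to r, push EZ → (r, 220222, EZ)
  read 2, top E: go to q, push ε → (q, 20222, Z)
  read 2, top Z: go to q, push DZ → (q, 0222, DZ)
  read 0, top D: go to p, push DD → (p, 222, DDZ)
  read 2, top D: go to r, push ED → (r, 22, EDDZ)
  read 2, top E: go to q, push ε → (q, 2, DDZ)
No transition applies at (q, 2, DDZ); input not fully consumed.

Reject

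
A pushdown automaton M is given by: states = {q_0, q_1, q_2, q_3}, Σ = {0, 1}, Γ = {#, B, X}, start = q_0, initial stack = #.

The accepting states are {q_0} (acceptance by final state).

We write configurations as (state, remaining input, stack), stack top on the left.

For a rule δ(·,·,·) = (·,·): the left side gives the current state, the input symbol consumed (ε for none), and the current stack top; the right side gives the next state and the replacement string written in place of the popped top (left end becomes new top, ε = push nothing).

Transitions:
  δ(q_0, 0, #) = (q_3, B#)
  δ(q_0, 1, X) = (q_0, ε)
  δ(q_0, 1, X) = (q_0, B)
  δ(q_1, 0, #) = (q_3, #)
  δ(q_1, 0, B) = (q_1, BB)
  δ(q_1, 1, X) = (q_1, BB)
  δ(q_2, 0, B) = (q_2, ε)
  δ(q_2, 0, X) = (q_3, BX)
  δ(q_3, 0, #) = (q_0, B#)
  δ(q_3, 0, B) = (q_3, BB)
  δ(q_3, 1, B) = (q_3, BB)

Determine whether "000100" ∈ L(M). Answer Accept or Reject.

No computation consumes all input and reaches a final state.

Reject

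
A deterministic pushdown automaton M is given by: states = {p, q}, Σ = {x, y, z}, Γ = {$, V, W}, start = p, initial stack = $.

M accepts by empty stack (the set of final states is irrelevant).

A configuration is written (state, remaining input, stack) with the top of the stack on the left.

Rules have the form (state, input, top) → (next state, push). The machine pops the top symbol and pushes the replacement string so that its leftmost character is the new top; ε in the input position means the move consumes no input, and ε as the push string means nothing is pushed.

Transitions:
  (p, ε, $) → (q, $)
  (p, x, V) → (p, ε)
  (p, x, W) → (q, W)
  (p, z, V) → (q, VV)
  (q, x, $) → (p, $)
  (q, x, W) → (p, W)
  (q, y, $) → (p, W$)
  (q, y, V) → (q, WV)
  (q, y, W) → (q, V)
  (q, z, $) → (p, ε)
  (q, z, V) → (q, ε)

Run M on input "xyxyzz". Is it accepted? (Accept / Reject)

(p, xyxyzz, $)
  ε-move, top $: go to q, push $ → (q, xyxyzz, $)
  read x, top $: go to p, push $ → (p, yxyzz, $)
  ε-move, top $: go to q, push $ → (q, yxyzz, $)
  read y, top $: go to p, push W$ → (p, xyzz, W$)
  read x, top W: go to q, push W → (q, yzz, W$)
  read y, top W: go to q, push V → (q, zz, V$)
  read z, top V: go to q, push ε → (q, z, $)
  read z, top $: go to p, push ε → (p, ε, ε)
All input consumed and the stack is empty.

Accept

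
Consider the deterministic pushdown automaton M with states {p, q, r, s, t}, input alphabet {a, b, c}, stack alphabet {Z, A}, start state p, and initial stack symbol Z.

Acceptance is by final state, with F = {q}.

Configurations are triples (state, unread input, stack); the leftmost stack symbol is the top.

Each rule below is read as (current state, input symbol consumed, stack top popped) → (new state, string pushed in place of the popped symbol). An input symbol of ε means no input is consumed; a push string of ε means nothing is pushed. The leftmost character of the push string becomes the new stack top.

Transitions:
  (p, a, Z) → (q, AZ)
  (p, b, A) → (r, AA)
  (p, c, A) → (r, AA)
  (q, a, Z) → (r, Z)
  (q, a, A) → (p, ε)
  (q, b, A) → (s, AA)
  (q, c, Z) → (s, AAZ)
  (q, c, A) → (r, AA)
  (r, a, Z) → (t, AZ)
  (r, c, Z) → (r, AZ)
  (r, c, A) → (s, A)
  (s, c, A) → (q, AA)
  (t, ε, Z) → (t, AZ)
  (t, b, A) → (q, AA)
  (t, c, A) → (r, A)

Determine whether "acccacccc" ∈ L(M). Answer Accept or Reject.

(p, acccacccc, Z)
  read a, top Z: go to q, push AZ → (q, cccacccc, AZ)
  read c, top A: go to r, push AA → (r, ccacccc, AAZ)
  read c, top A: go to s, push A → (s, cacccc, AAZ)
  read c, top A: go to q, push AA → (q, acccc, AAAZ)
  read a, top A: go to p, push ε → (p, cccc, AAZ)
  read c, top A: go to r, push AA → (r, ccc, AAAZ)
  read c, top A: go to s, push A → (s, cc, AAAZ)
  read c, top A: go to q, push AA → (q, c, AAAAZ)
  read c, top A: go to r, push AA → (r, ε, AAAAAZ)
All input consumed; state r ∉ F and no further ε-move applies.

Reject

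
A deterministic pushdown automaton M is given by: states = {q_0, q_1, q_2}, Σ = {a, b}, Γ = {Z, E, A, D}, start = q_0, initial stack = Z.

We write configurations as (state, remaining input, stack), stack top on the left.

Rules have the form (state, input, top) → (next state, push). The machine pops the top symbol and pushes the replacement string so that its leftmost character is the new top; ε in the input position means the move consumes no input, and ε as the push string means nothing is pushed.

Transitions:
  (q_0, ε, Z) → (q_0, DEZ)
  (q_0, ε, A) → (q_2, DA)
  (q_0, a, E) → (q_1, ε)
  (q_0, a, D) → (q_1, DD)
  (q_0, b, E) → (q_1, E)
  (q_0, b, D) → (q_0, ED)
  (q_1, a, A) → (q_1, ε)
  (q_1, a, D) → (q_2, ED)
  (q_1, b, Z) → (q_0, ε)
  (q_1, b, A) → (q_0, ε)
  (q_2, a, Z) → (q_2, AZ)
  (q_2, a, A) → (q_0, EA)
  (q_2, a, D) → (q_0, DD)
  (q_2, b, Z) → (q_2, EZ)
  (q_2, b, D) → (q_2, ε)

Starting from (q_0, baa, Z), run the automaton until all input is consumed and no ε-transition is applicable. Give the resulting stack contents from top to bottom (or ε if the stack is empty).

(q_0, baa, Z) ⊢ (q_0, baa, DEZ) ⊢ (q_0, aa, EDEZ) ⊢ (q_1, a, DEZ) ⊢ (q_2, ε, EDEZ)
All input consumed in state q_2 with stack EDEZ.

EDEZ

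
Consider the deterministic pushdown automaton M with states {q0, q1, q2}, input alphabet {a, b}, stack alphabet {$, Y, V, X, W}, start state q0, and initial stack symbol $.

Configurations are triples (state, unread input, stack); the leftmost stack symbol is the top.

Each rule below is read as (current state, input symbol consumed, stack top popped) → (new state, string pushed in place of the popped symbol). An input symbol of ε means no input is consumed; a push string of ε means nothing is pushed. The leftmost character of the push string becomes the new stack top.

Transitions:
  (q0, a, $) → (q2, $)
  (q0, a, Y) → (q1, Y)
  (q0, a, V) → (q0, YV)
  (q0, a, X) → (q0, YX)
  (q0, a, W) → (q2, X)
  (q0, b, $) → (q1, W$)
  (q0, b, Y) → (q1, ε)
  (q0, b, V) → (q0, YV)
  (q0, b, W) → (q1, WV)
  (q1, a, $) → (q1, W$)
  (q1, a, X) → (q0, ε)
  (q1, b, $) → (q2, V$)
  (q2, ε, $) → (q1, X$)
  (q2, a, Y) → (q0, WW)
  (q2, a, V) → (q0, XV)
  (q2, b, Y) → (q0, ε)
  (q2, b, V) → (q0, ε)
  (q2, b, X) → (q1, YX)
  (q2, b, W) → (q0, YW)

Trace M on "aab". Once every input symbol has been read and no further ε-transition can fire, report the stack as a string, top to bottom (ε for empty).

(q0, aab, $)
  read a, top $: go to q2, push $ → (q2, ab, $)
  ε-move, top $: go to q1, push X$ → (q1, ab, X$)
  read a, top X: go to q0, push ε → (q0, b, $)
  read b, top $: go to q1, push W$ → (q1, ε, W$)
All input consumed in state q1 with stack W$.

W$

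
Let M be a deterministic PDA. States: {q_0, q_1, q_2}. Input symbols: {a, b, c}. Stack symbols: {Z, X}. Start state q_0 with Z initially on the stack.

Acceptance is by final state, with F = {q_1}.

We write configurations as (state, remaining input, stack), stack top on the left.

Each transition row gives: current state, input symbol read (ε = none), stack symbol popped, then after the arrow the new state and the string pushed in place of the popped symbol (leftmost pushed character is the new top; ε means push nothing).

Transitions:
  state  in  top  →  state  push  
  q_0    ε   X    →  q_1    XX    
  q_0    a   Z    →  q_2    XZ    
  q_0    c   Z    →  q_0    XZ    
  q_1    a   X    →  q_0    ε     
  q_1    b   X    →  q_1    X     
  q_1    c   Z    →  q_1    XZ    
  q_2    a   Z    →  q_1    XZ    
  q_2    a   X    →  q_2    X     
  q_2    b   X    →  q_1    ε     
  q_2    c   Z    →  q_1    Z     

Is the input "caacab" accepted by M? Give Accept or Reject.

(q_0, caacab, Z) ⊢ (q_0, aacab, XZ) ⊢ (q_1, aacab, XXZ) ⊢ (q_0, acab, XZ) ⊢ (q_1, acab, XXZ) ⊢ (q_0, cab, XZ) ⊢ (q_1, cab, XXZ)
No transition applies at (q_1, cab, XXZ); input not fully consumed.

Reject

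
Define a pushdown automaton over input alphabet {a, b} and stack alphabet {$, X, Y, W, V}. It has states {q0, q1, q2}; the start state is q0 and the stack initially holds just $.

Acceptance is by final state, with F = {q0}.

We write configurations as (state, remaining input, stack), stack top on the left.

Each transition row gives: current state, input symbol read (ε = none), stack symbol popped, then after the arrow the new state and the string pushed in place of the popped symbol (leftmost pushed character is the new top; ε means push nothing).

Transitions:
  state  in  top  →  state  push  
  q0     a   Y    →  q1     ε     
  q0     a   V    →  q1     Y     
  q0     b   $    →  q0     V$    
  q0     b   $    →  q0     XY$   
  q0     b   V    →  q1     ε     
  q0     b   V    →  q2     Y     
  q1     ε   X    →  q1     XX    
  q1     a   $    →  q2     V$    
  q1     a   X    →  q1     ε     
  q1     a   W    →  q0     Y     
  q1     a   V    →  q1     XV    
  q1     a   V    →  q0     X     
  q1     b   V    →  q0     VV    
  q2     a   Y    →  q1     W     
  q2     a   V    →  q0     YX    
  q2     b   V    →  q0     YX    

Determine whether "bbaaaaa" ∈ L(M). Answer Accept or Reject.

Accept

One accepting computation: (q0, bbaaaaa, $) ⊢ (q0, baaaaa, V$) ⊢ (q2, aaaaa, Y$) ⊢ (q1, aaaa, W$) ⊢ (q0, aaa, Y$) ⊢ (q1, aa, $) ⊢ (q2, a, V$) ⊢ (q0, ε, YX$)
All input consumed and state q0 ∈ F.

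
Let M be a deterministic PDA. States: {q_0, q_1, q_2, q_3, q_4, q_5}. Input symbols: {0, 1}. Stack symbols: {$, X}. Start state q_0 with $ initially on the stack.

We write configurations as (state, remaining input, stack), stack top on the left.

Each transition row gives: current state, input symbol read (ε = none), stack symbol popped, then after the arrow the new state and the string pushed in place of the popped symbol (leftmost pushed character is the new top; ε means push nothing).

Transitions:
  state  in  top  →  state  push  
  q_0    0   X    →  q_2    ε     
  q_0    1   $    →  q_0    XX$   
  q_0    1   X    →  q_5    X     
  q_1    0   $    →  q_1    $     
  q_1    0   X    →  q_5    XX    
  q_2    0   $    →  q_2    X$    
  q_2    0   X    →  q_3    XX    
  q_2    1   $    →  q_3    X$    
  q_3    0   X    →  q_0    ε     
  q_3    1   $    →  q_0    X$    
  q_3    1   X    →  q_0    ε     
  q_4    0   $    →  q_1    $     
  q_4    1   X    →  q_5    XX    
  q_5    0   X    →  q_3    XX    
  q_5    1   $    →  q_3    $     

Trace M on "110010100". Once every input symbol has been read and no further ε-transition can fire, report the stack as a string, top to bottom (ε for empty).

XX$

(q_0, 110010100, $)
  read 1, top $: go to q_0, push XX$ → (q_0, 10010100, XX$)
  read 1, top X: go to q_5, push X → (q_5, 0010100, XX$)
  read 0, top X: go to q_3, push XX → (q_3, 010100, XXX$)
  read 0, top X: go to q_0, push ε → (q_0, 10100, XX$)
  read 1, top X: go to q_5, push X → (q_5, 0100, XX$)
  read 0, top X: go to q_3, push XX → (q_3, 100, XXX$)
  read 1, top X: go to q_0, push ε → (q_0, 00, XX$)
  read 0, top X: go to q_2, push ε → (q_2, 0, X$)
  read 0, top X: go to q_3, push XX → (q_3, ε, XX$)
All input consumed in state q_3 with stack XX$.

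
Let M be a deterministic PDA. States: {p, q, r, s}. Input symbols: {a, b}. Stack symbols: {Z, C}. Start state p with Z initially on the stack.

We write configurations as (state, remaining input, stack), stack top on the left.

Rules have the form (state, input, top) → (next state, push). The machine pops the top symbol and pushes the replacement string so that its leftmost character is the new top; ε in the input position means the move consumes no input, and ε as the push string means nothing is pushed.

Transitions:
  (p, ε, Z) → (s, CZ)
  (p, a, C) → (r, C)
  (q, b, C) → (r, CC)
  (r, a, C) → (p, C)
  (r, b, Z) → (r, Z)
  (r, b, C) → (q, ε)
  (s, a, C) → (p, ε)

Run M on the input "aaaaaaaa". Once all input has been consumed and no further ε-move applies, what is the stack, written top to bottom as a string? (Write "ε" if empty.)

CZ

(p, aaaaaaaa, Z)
  ε-move, top Z: go to s, push CZ → (s, aaaaaaaa, CZ)
  read a, top C: go to p, push ε → (p, aaaaaaa, Z)
  ε-move, top Z: go to s, push CZ → (s, aaaaaaa, CZ)
  read a, top C: go to p, push ε → (p, aaaaaa, Z)
  ε-move, top Z: go to s, push CZ → (s, aaaaaa, CZ)
  read a, top C: go to p, push ε → (p, aaaaa, Z)
  ε-move, top Z: go to s, push CZ → (s, aaaaa, CZ)
  read a, top C: go to p, push ε → (p, aaaa, Z)
  ε-move, top Z: go to s, push CZ → (s, aaaa, CZ)
  read a, top C: go to p, push ε → (p, aaa, Z)
  ε-move, top Z: go to s, push CZ → (s, aaa, CZ)
  read a, top C: go to p, push ε → (p, aa, Z)
  ε-move, top Z: go to s, push CZ → (s, aa, CZ)
  read a, top C: go to p, push ε → (p, a, Z)
  ε-move, top Z: go to s, push CZ → (s, a, CZ)
  read a, top C: go to p, push ε → (p, ε, Z)
  ε-move, top Z: go to s, push CZ → (s, ε, CZ)
All input consumed in state s with stack CZ.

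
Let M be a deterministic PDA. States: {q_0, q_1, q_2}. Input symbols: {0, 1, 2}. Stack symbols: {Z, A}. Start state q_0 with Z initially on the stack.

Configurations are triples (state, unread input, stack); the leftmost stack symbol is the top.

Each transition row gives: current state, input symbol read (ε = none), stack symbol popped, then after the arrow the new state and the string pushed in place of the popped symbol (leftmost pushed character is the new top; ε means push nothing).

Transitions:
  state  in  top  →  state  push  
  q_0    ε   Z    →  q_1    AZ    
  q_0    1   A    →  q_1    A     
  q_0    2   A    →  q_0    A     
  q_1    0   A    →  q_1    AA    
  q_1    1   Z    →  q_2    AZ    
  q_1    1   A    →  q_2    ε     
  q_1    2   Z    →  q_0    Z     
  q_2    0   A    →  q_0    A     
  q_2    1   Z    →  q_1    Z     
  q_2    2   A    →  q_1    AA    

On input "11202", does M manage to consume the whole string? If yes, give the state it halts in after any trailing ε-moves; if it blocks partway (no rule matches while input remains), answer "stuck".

(q_0, 11202, Z)
  ε-move, top Z: go to q_1, push AZ → (q_1, 11202, AZ)
  read 1, top A: go to q_2, push ε → (q_2, 1202, Z)
  read 1, top Z: go to q_1, push Z → (q_1, 202, Z)
  read 2, top Z: go to q_0, push Z → (q_0, 02, Z)
  ε-move, top Z: go to q_1, push AZ → (q_1, 02, AZ)
  read 0, top A: go to q_1, push AA → (q_1, 2, AAZ)
No transition for (q_1, 2, top A); M blocks with input 2 remaining.

stuck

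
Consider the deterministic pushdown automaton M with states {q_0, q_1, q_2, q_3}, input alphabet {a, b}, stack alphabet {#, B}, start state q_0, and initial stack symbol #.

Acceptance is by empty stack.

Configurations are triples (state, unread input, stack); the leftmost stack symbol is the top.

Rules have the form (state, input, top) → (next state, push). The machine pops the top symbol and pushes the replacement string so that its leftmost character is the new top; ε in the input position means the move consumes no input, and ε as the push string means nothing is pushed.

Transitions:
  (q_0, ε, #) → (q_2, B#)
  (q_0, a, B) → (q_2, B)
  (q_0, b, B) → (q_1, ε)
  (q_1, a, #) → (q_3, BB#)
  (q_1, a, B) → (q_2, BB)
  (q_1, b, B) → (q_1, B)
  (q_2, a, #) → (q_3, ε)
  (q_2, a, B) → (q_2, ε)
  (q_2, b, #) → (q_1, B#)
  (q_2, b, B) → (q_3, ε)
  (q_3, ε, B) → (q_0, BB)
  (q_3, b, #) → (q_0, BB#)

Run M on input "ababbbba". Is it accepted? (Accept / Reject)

Reject

(q_0, ababbbba, #) ⊢ (q_2, ababbbba, B#) ⊢ (q_2, babbbba, #) ⊢ (q_1, abbbba, B#) ⊢ (q_2, bbbba, BB#) ⊢ (q_3, bbba, B#) ⊢ (q_0, bbba, BB#) ⊢ (q_1, bba, B#) ⊢ (q_1, ba, B#) ⊢ (q_1, a, B#) ⊢ (q_2, ε, BB#)
All input consumed; stack is BB#, not empty, and no further ε-move applies.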